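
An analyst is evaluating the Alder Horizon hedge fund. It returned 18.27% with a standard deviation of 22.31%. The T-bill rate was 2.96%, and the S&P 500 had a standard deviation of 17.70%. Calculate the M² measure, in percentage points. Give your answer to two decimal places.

15.11

Sharpe = (Rp − Rf) / σp = (18.27% − 2.96%) / 22.31% = 0.6862
M² = Rf + Sharpe × σm = 2.96% + 0.6862 × 17.70% = 15.1057%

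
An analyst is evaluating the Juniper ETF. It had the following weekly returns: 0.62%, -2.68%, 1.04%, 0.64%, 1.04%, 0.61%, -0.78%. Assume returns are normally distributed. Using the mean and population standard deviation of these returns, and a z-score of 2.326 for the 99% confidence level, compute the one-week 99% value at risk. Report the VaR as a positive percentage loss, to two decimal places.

2.86

Mean return r̄ = 0.490 / 7 = 0.0700%
Σ(r − r̄)² = 11.0858; population σ = √(11.0858/7) = 1.2584%
VaR = −(r̄ − z·σ) = −(0.0700 − 2.326 × 1.2584) = −(-2.8570) = 2.8570%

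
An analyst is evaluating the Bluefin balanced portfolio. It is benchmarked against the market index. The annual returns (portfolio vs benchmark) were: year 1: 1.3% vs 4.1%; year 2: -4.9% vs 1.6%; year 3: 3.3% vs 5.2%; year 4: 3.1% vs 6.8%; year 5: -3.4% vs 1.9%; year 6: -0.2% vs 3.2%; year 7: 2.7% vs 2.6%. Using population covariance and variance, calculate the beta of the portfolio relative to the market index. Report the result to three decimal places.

r̄p = 0.2714%,  r̄m = 3.6286%
Cov = Σ(rp − r̄p)(rm − r̄m) / 7 = 4.1080
Var(rm) = Σ(rm − r̄m)² / 7 = 3.0135
β = Cov / Var = 4.1080 / 3.0135 = 1.3632

1.363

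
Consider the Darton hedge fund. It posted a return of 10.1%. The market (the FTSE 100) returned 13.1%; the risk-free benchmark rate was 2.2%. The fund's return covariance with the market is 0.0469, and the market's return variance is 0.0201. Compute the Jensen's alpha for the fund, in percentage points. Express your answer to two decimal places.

-17.53

β = Cov / Var = 0.0469 / 0.0201 = 2.3333
E[R] = Rf + β(Rm − Rf) = 2.2% + 2.3333 × (13.1% − 2.2%) = 27.6330%
α = Rp − E[R] = 10.1% − 27.6330% = -17.5330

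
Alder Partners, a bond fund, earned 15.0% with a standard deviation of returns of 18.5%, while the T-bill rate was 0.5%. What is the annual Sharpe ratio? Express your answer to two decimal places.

Sharpe = (Rp − Rf) / σp = (15.0% − 0.5%) / 18.5% = 14.50% / 18.5% = 0.7838

0.78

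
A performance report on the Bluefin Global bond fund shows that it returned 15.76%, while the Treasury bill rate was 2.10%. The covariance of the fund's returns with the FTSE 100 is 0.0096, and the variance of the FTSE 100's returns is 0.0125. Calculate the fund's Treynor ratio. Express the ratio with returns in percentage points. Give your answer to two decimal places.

β = Cov / Var = 0.0096 / 0.0125 = 0.7680
Treynor = (Rp − Rf) / β = (15.76% − 2.10%) / 0.7680 = 13.66 / 0.7680 = 17.7865

17.79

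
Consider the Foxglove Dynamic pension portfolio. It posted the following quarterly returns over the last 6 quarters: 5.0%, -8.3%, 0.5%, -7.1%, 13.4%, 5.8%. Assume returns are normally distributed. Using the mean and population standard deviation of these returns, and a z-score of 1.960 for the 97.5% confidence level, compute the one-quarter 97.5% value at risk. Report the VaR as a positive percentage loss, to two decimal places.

13.28

Mean return r̄ = 9.30 / 6 = 1.5500%
Σ(r − r̄)² = 343.3350; population σ = √(343.3350/6) = 7.5646%
VaR = −(r̄ − z·σ) = −(1.5500 − 1.960 × 7.5646) = −(-13.2766) = 13.2766%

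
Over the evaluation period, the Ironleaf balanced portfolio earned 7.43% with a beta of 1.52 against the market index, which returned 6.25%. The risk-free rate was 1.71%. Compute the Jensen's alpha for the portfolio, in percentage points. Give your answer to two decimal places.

-1.18

CAPM expected return = Rf + β(Rm − Rf) = 1.71% + 1.52 × (6.25% − 1.71%) = 1.71 + 1.52 × 4.54 = 8.6108%
Jensen's α = Rp − E[R] = 7.43% − 8.6108% = -1.1808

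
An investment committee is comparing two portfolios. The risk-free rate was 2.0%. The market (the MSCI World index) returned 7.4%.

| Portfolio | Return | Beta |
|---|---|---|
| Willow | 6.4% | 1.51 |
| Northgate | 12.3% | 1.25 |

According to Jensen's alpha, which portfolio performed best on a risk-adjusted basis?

Willow: α = 6.4% − [2.0% + 1.51 × (7.4% − 2.0%)] = -3.754
Northgate: α = 12.3% − [2.0% + 1.25 × (7.4% − 2.0%)] = 3.550
Highest: Northgate (3.550).

Northgate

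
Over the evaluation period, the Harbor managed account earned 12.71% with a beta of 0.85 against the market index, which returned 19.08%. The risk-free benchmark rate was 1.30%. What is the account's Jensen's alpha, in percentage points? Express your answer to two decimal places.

CAPM expected return = Rf + β(Rm − Rf) = 1.30% + 0.85 × (19.08% − 1.30%) = 1.3 + 0.85 × 17.78 = 16.4130%
Jensen's α = Rp − E[R] = 12.71% − 16.4130% = -3.7030

-3.70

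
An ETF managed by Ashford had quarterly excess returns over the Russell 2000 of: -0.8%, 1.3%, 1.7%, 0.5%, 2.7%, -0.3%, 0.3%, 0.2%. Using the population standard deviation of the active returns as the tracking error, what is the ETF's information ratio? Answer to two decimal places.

0.66

r̄ = (-0.8 + 1.3 + 1.7 + 0.5 + 2.7 − 0.3 + 0.3 + 0.2) / 8 = 5.60 / 8 = 0.7000%
Population std dev = √[9.0600 / 8] = 1.0642%
IR = r̄ / tracking error = 0.7000 / 1.0642 = 0.6578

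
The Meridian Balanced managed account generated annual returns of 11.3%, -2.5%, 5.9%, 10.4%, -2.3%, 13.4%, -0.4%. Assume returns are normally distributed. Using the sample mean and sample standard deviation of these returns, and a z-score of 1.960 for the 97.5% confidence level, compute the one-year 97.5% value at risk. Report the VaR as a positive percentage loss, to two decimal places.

8.25

Mean return r̄ = 35.80 / 7 = 5.1143%
Sample std dev = √[278.8286 / 6] = 6.8170%
VaR = −(r̄ − z·σ) = −(5.1143 − 1.960 × 6.8170) = −(-8.2470) = 8.2470%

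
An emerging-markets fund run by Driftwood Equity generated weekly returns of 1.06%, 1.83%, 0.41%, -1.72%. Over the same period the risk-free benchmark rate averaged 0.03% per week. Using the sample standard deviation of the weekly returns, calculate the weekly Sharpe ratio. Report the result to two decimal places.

r̄ = (1.06 + 1.83 + 0.41 − 1.72) / 4 = 0.3950%
Σ(r − r̄)² = (1.06 − 0.3950)² + (1.83 − 0.3950)² + (0.41 − 0.3950)² + … = 6.9749
sample σ = √(6.9749 / 3) = √2.3250 = 1.5248%
Sharpe = (r̄ − rf) / σ = (0.3950 − 0.03) / 1.5248 = 0.3650 / 1.5248 = 0.2394

0.24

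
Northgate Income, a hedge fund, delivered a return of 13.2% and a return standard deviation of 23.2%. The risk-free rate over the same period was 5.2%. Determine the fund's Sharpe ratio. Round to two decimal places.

0.34

Sharpe = (Rp − Rf) / σp = (13.2% − 5.2%) / 23.2% = 8.00% / 23.2% = 0.3448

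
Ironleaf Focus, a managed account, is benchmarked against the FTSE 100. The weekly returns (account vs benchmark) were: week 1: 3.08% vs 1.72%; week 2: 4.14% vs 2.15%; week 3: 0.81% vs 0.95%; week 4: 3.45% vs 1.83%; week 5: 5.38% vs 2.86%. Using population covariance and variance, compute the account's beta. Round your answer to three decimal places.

2.391

r̄p = 3.3720%,  r̄m = 1.9020%
Cov = Σ(rp − r̄p)(rm − r̄m) / 5 = 0.9201
Var(rm) = Σ(rm − r̄m)² / 5 = 0.3848
β = Cov / Var = 0.9201 / 0.3848 = 2.3911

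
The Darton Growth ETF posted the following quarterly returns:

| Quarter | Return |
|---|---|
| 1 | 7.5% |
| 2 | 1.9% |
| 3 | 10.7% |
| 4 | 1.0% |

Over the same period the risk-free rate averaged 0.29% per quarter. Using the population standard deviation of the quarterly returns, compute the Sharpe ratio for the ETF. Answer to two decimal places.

Mean return μ = 21.10 / 4 = 5.2750%
Σ(r − μ)² = (7.5 − 5.2750)² + (1.9 − 5.2750)² + (10.7 − 5.2750)² + … = 64.0475
σ = √[64.0475 / 4] = 4.0015%
Sharpe = (μ − rf) / σ = (5.2750 − 0.29) / 4.0015 = 4.9850 / 4.0015 = 1.2458

1.25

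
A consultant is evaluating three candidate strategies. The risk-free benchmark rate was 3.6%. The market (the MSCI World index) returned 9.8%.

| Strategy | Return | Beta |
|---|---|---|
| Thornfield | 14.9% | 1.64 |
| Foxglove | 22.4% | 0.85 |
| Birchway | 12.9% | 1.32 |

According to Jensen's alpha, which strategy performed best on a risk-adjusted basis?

Foxglove

Thornfield: α = 14.9% − [3.6% + 1.64 × (9.8% − 3.6%)] = 1.132
Foxglove: α = 22.4% − [3.6% + 0.85 × (9.8% − 3.6%)] = 13.530
Birchway: α = 12.9% − [3.6% + 1.32 × (9.8% − 3.6%)] = 1.116
Highest: Foxglove (13.530).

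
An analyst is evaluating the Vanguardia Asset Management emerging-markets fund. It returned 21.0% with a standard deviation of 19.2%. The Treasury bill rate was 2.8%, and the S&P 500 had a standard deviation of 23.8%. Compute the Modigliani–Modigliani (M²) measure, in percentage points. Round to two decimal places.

25.36

Sharpe = (Rp − Rf) / σp = (21.0% − 2.8%) / 19.2% = 0.9479
M² = Rf + Sharpe × σm = 2.8% + 0.9479 × 23.8% = 25.3600%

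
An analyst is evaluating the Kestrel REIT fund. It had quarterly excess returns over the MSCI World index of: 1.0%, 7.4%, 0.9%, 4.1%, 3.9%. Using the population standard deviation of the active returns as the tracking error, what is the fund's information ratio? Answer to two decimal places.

1.44

r̄ = (1 + 7.4 + 0.9 + 4.1 + 3.9) / 5 = 3.4600%
Σ(r − r̄)² = (1 − 3.4600)² + (7.4 − 3.4600)² + (0.9 − 3.4600)² + … = 28.7320
σ = √[28.7320 / 5] = 2.3972%
IR = r̄ / tracking error = 3.4600 / 2.3972 = 1.4434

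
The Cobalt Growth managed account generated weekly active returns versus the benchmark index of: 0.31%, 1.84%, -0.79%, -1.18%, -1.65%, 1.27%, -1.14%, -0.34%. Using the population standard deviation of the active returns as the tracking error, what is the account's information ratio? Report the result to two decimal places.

μ = (0.31 + 1.84 − 0.79 − 1.18 − 1.65 + 1.27 − 1.14 − 0.34) / 8 = -0.2100%
Σ(r − μ)² = (0.31 − (-0.2100))² + (1.84 − (-0.2100))² + (-0.79 − (-0.2100))² + … = 10.8960
population σ = √(10.8960 / 8) = √1.3620 = 1.1670%
IR = μ / tracking error = -0.2100 / 1.1670 = -0.1799

-0.18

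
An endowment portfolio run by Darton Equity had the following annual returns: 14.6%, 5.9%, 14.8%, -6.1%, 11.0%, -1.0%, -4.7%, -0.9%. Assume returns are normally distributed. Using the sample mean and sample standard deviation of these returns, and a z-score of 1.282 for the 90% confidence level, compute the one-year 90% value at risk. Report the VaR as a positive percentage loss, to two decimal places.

6.72

μ = (14.6 + 5.9 + 14.8 − 6.1 + 11 − 1 − 4.7 − 0.9) / 8 = 4.2000%
Sample std dev = √[508.0000 / 7] = 8.5189%
VaR = −(μ − z·σ) = −(4.2000 − 1.282 × 8.5189) = −(-6.7212) = 6.7212%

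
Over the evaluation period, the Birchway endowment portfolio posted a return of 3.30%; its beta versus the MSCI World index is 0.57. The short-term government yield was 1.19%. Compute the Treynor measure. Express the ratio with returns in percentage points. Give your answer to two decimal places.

Treynor = (Rp − Rf) / β = (3.30% − 1.19%) / 0.57 = 2.11 / 0.57 = 3.7018

3.70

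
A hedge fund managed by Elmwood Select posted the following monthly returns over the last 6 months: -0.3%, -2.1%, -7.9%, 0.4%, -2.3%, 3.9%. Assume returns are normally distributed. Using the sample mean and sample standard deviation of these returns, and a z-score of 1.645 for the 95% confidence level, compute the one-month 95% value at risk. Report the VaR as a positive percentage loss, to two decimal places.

7.80

r̄ = (-0.3 − 2.1 − 7.9 + 0.4 − 2.3 + 3.9) / 6 = -1.3833%
Σ(r − r̄)² = (-0.3 − (-1.3833))² + (-2.1 − (-1.3833))² + (-7.9 − (-1.3833))² + … = 76.0883
σ = √[76.0883 / 5] = 3.9010%
VaR = −(r̄ − z·σ) = −(-1.3833 − 1.645 × 3.9010) = −(-7.8004) = 7.8004%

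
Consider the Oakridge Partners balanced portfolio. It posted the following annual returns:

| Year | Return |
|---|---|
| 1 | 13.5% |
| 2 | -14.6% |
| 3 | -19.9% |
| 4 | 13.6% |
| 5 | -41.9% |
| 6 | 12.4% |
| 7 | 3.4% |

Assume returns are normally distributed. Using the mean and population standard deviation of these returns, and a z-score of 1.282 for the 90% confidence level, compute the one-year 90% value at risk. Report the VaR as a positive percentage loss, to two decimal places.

30.14

r̄ = (13.5 − 14.6 − 19.9 + 13.6 − 41.9 + 12.4 + 3.4) / 7 = -4.7857%
Σ(r − r̄)² = 2736.9886; population σ = √(2736.9886/7) = 19.7737%
VaR = −(r̄ − z·σ) = −(-4.7857 − 1.282 × 19.7737) = −(-30.1356) = 30.1356%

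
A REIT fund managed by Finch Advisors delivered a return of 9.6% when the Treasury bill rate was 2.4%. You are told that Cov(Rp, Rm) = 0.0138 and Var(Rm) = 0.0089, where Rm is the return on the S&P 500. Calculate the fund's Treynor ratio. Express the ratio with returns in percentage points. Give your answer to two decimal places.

4.64

β = Cov / Var = 0.0138 / 0.0089 = 1.5506
Treynor = (Rp − Rf) / β = (9.6% − 2.4%) / 1.5506 = 7.20 / 1.5506 = 4.6434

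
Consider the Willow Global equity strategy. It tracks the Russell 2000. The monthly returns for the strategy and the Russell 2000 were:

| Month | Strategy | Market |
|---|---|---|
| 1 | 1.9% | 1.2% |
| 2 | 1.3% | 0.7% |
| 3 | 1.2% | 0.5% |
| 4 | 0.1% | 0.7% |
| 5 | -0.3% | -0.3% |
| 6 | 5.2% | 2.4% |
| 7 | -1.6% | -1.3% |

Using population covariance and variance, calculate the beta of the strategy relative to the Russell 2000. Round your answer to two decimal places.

1.76

r̄p = 1.1143%,  r̄m = 0.5571%
Cov = Σ(rp − r̄p)(rm − r̄m) / 7 = 2.0235
Var(rm) = Σ(rm − r̄m)² / 7 = 1.1482
β = Cov / Var = 2.0235 / 1.1482 = 1.7623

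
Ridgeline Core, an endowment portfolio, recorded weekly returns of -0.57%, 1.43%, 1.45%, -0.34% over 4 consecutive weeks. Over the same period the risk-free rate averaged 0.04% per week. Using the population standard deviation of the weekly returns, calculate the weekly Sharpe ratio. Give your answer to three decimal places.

r̄ = (-0.57 + 1.43 + 1.45 − 0.34) / 4 = 0.4925%
Σ(r − r̄)² = 3.6177; population σ = √(3.6177/4) = 0.9510%
Sharpe = (r̄ − rf) / σ = (0.4925 − 0.04) / 0.9510 = 0.4525 / 0.9510 = 0.4758

0.476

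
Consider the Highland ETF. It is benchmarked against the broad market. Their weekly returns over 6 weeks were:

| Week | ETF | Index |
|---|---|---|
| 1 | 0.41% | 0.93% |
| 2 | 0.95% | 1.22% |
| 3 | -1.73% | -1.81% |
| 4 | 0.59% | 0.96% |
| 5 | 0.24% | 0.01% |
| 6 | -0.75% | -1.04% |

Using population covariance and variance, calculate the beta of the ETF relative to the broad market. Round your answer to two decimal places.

0.79

r̄p = -0.0483%,  r̄m = 0.0450%
Cov = Σ(rp − r̄p)(rm − r̄m) / 6 = 1.0056
Var(rm) = Σ(rm − r̄m)² / 6 = 1.2701
β = Cov / Var = 1.0056 / 1.2701 = 0.7917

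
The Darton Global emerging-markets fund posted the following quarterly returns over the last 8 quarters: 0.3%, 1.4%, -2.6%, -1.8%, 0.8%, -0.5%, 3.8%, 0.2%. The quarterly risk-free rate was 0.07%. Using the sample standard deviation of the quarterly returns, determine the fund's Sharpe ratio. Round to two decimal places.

r̄ = (0.3 + 1.4 − 2.6 − 1.8 + 0.8 − 0.5 + 3.8 + 0.2) / 8 = 1.60 / 8 = 0.2000%
Σ(r − r̄)² = 27.1000; sample σ = √(27.1000/7) = 1.9676%
Sharpe = (r̄ − rf) / σ = (0.2000 − 0.07) / 1.9676 = 0.1300 / 1.9676 = 0.0661

0.07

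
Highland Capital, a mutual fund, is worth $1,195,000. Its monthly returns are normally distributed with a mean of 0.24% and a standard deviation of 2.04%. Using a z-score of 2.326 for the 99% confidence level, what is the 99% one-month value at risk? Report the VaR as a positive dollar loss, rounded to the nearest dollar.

Return at the 99% tail: μ − z·σ = 0.24% − 2.326 × 2.04% = 0.24 − 4.74504 = -4.50504%
VaR = −(-4.50504%) × $1,195,000 = 4.50504% × $1,195,000 = $53,835

$53,835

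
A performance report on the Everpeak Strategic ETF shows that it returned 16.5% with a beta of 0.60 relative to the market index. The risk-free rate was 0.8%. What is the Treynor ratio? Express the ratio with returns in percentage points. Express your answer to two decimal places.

26.17

Treynor = (Rp − Rf) / β = (16.5% − 0.8%) / 0.60 = 15.70 / 0.60 = 26.1667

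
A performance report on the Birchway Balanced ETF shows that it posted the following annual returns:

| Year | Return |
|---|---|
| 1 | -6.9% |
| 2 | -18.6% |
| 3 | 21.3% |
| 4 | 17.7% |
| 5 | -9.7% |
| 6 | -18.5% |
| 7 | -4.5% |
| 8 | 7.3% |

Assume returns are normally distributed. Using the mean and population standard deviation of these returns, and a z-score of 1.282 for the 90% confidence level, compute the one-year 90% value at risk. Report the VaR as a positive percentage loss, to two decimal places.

r̄ = (-6.9 − 18.6 + 21.3 + 17.7 − 9.7 − 18.5 − 4.5 + 7.3) / 8 = -11.90 / 8 = -1.4875%
Population std dev = √[1652.7288 / 8] = 14.3733%
VaR = −(r̄ − z·σ) = −(-1.4875 − 1.282 × 14.3733) = −(-19.9141) = 19.9141%

19.91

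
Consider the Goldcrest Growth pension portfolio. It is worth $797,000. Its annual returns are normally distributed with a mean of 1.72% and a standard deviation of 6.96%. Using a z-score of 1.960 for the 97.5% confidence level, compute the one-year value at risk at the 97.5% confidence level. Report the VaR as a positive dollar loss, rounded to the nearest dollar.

$95,015

Return at the 97.5% tail: μ − z·σ = 1.72% − 1.960 × 6.96% = 1.72 − 13.6416 = -11.9216%
VaR = −(-11.9216%) × $797,000 = 11.9216% × $797,000 = $95,015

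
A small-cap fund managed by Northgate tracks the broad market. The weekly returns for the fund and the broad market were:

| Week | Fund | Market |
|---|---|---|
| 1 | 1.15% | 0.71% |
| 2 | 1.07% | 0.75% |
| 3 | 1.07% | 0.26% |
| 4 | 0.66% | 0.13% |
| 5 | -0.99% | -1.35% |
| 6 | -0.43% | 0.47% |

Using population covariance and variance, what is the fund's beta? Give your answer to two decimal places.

r̄p = 0.4217%,  r̄m = 0.1617%
Cov = Σ(rp − r̄p)(rm − r̄m) / 6 = 0.4514
Var(rm) = Σ(rm − r̄m)² / 6 = 0.5063
β = Cov / Var = 0.4514 / 0.5063 = 0.8916

0.89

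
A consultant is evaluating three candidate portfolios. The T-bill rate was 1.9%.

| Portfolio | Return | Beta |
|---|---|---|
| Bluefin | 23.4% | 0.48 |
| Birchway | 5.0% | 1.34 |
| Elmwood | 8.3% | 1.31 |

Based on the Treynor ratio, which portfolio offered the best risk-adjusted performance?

Bluefin: Treynor = (23.4% − 1.9%) / 0.48 = 44.792
Birchway: Treynor = (5.0% − 1.9%) / 1.34 = 2.313
Elmwood: Treynor = (8.3% − 1.9%) / 1.31 = 4.885
Highest: Bluefin (44.792).

Bluefin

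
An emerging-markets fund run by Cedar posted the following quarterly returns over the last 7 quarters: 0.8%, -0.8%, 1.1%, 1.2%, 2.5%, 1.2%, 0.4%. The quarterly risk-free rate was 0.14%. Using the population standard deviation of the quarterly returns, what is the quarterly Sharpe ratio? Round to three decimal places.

0.841

Mean return μ = 6.40 / 7 = 0.9143%
Σ(r − μ)² = (0.8 − 0.9143)² + (-0.8 − 0.9143)² + (1.1 − 0.9143)² + … = 5.9286
population σ = √(5.9286 / 7) = √0.8469 = 0.9203%
Sharpe = (μ − rf) / σ = (0.9143 − 0.14) / 0.9203 = 0.7743 / 0.9203 = 0.8414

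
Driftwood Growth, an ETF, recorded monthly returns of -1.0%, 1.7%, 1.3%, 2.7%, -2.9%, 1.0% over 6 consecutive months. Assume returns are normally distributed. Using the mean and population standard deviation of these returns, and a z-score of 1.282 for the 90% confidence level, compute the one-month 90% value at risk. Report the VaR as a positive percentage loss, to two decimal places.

1.93

r̄ = (-1 + 1.7 + 1.3 + 2.7 − 2.9 + 1) / 6 = 0.4667%
Population std dev = √[20.9733 / 6] = 1.8696%
VaR = −(r̄ − z·σ) = −(0.4667 − 1.282 × 1.8696) = −(-1.9301) = 1.9301%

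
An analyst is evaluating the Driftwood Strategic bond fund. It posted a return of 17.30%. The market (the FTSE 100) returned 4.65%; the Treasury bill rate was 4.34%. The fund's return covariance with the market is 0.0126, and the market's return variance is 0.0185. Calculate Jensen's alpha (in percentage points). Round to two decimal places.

β = Cov / Var = 0.0126 / 0.0185 = 0.6811
E[R] = Rf + β(Rm − Rf) = 4.34% + 0.6811 × (4.65% − 4.34%) = 4.5511%
α = Rp − E[R] = 17.30% − 4.5511% = 12.7489

12.75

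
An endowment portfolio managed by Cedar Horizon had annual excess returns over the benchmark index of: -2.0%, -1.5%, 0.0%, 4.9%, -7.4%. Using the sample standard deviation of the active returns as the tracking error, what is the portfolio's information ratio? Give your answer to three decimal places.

-0.272

Mean return μ = -6.00 / 5 = -1.2000%
Sample std dev = √[77.8200 / 4] = 4.4108%
IR = μ / tracking error = -1.2000 / 4.4108 = -0.2721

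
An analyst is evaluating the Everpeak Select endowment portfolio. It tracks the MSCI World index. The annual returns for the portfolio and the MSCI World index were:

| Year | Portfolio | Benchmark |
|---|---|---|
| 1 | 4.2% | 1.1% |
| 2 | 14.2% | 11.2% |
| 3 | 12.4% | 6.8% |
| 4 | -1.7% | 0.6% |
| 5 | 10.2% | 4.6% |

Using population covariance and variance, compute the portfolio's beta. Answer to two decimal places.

1.35

r̄p = 7.8600%,  r̄m = 4.8600%
Cov = Σ(rp − r̄p)(rm − r̄m) / 5 = 20.5764
Var(rm) = Σ(rm − r̄m)² / 5 = 15.2624
β = Cov / Var = 20.5764 / 15.2624 = 1.3482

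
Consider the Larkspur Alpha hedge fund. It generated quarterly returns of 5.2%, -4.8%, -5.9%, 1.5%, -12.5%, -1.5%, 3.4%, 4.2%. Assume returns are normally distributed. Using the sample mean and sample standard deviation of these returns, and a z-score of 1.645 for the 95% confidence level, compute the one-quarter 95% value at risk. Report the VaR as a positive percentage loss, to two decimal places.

μ = (5.2 − 4.8 − 5.9 + 1.5 − 12.5 − 1.5 + 3.4 + 4.2) / 8 = -1.3000%
Σ(r − μ)² = 261.3200; sample σ = √(261.3200/7) = 6.1099%
VaR = −(μ − z·σ) = −(-1.3000 − 1.645 × 6.1099) = −(-11.3508) = 11.3508%

11.35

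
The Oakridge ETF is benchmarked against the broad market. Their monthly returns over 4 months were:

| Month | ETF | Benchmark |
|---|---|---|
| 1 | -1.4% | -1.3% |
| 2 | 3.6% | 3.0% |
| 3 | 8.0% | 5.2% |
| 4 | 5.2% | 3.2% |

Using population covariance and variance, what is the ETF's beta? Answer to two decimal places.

1.42

r̄p = 3.8500%,  r̄m = 2.5250%
Cov = Σ(rp − r̄p)(rm − r̄m) / 4 = 7.9938
Var(rm) = Σ(rm − r̄m)² / 4 = 5.6169
β = Cov / Var = 7.9938 / 5.6169 = 1.4232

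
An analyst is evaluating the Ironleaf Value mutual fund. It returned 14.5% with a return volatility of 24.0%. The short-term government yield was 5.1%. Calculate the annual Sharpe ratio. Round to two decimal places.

Sharpe = (Rp − Rf) / σp = (14.5% − 5.1%) / 24.0% = 9.40% / 24.0% = 0.3917

0.39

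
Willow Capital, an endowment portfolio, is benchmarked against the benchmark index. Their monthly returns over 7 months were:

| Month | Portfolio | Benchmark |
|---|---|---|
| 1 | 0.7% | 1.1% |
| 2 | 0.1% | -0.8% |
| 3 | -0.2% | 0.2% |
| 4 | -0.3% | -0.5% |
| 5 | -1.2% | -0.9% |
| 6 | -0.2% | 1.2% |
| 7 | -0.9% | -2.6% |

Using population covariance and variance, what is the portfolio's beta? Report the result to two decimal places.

0.32

r̄p = -0.2857%,  r̄m = -0.3286%
Cov = Σ(rp − r̄p)(rm − r̄m) / 7 = 0.4747
Var(rm) = Σ(rm − r̄m)² / 7 = 1.4849
β = Cov / Var = 0.4747 / 1.4849 = 0.3197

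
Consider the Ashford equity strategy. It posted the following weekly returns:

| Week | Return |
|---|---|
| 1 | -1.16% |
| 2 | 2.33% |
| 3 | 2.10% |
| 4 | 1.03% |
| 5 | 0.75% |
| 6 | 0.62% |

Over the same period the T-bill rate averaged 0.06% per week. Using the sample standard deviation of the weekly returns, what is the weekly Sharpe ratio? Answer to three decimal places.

0.707

r̄ = (-1.16 + 2.33 + 2.1 + 1.03 + 0.75 + 0.62) / 6 = 5.670 / 6 = 0.9450%
Sample std dev = √[7.8342 / 5] = 1.2517%
Sharpe = (r̄ − rf) / σ = (0.9450 − 0.06) / 1.2517 = 0.8850 / 1.2517 = 0.7070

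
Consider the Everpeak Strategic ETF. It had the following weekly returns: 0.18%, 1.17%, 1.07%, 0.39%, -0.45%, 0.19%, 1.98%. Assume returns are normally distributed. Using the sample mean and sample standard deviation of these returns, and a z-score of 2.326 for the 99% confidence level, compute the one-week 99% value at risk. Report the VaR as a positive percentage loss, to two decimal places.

1.23

μ = (0.18 + 1.17 + 1.07 + 0.39 − 0.45 + 0.19 + 1.98) / 7 = 4.530 / 7 = 0.6471%
Σ(r − μ)² = 3.9257; sample σ = √(3.9257/6) = 0.8089%
VaR = −(μ − z·σ) = −(0.6471 − 2.326 × 0.8089) = −(-1.2344) = 1.2344%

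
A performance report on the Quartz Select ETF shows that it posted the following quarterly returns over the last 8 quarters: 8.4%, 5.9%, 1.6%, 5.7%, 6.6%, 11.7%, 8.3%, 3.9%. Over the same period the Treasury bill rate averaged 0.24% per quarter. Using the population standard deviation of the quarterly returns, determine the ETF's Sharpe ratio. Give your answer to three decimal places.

2.189

Mean return r̄ = 52.10 / 8 = 6.5125%
Population std dev = √[65.6688 / 8] = 2.8651%
Sharpe = (r̄ − rf) / σ = (6.5125 − 0.24) / 2.8651 = 6.2725 / 2.8651 = 2.1893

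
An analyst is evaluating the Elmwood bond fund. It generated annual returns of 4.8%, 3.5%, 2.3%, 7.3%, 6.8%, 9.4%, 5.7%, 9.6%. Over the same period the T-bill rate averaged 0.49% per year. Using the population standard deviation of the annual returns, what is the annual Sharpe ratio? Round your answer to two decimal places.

μ = (4.8 + 3.5 + 2.3 + 7.3 + 6.8 + 9.4 + 5.7 + 9.6) / 8 = 6.1750%
Σ(r − μ)² = (4.8 − 6.1750)² + (3.5 − 6.1750)² + … = 48.0750
σ = √[48.0750 / 8] = 2.4514%
Sharpe = (μ − rf) / σ = (6.1750 − 0.49) / 2.4514 = 5.6850 / 2.4514 = 2.3191

2.32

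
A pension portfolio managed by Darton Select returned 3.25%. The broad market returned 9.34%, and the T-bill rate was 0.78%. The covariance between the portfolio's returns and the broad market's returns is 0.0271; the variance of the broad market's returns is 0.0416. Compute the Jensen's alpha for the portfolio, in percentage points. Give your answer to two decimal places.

β = Cov / Var = 0.0271 / 0.0416 = 0.6514
E[R] = Rf + β(Rm − Rf) = 0.78% + 0.6514 × (9.34% − 0.78%) = 6.3560%
α = Rp − E[R] = 3.25% − 6.3560% = -3.1060

-3.11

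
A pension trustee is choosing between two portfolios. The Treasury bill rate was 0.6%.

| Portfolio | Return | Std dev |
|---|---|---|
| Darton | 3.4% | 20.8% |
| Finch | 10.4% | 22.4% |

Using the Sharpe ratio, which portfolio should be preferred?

Finch

Darton: Sharpe ratio = (3.4% − 0.6%) / 20.8% = 0.135
Finch: Sharpe ratio = (10.4% − 0.6%) / 22.4% = 0.438
Highest: Finch (0.438).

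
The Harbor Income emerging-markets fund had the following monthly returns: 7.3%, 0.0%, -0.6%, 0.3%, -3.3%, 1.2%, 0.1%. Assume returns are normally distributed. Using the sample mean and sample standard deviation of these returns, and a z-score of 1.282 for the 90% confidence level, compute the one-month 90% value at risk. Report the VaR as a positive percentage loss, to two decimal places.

μ = (7.3 + 0 − 0.6 + 0.3 − 3.3 + 1.2 + 0.1) / 7 = 0.7143%
Sample std dev = √[62.5086 / 6] = 3.2277%
VaR = −(μ − z·σ) = −(0.7143 − 1.282 × 3.2277) = −(-3.4236) = 3.4236%

3.42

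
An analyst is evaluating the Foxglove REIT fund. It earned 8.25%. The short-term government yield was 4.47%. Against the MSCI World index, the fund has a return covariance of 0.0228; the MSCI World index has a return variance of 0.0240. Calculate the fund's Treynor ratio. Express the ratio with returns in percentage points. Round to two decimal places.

β = Cov / Var = 0.0228 / 0.0240 = 0.9500
Treynor = (Rp − Rf) / β = (8.25% − 4.47%) / 0.9500 = 3.78 / 0.9500 = 3.9789

3.98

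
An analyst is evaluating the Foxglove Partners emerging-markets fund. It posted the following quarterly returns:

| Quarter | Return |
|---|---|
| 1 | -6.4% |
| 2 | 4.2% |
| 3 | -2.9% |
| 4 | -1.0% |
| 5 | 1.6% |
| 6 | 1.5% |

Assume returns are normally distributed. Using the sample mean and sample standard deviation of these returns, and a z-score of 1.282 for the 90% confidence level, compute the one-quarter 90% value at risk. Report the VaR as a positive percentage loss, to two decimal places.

μ = (-6.4 + 4.2 − 2.9 − 1 + 1.6 + 1.5) / 6 = -3.00 / 6 = -0.5000%
Σ(r − μ)² = 71.3200; sample σ = √(71.3200/5) = 3.7768%
VaR = −(μ − z·σ) = −(-0.5000 − 1.282 × 3.7768) = −(-5.3419) = 5.3419%

5.34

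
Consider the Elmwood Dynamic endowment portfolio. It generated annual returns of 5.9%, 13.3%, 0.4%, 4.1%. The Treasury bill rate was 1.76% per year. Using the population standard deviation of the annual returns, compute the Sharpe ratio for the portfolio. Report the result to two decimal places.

Mean return r̄ = 23.70 / 4 = 5.9250%
Population σ = √[Σ(r − r̄)² / 4] = √[88.2475 / 4] = √22.0619 = 4.6970%
Sharpe = (r̄ − rf) / σ = (5.9250 − 1.76) / 4.6970 = 4.1650 / 4.6970 = 0.8867

0.89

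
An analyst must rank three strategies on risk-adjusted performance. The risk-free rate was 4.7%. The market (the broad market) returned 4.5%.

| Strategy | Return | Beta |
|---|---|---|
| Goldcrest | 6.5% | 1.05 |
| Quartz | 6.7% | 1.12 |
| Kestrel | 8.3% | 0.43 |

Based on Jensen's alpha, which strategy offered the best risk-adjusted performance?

Kestrel

Goldcrest: α = 6.5% − [4.7% + 1.05 × (4.5% − 4.7%)] = 2.010
Quartz: α = 6.7% − [4.7% + 1.12 × (4.5% − 4.7%)] = 2.224
Kestrel: α = 8.3% − [4.7% + 0.43 × (4.5% − 4.7%)] = 3.686
Highest: Kestrel (3.686).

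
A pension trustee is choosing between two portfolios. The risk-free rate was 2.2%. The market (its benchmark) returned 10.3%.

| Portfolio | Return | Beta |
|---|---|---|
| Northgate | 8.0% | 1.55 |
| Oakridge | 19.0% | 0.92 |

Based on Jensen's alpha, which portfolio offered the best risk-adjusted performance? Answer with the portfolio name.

Northgate: α = 8.0% − [2.2% + 1.55 × (10.3% − 2.2%)] = -6.755
Oakridge: α = 19.0% − [2.2% + 0.92 × (10.3% − 2.2%)] = 9.348
Highest: Oakridge (9.348).

Oakridge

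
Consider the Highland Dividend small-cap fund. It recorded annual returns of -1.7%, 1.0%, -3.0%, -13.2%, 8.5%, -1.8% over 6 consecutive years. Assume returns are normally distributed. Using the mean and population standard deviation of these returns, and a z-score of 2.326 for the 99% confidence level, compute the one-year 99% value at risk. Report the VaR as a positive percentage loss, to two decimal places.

16.57

r̄ = (-1.7 + 1 − 3 − 13.2 + 8.5 − 1.8) / 6 = -10.20 / 6 = -1.7000%
Σ(r − r̄)² = (-1.7 − (-1.7000))² + (1 − (-1.7000))² + (-3 − (-1.7000))² + … = 245.2800
population σ = √(245.2800 / 6) = √40.8800 = 6.3937%
VaR = −(r̄ − z·σ) = −(-1.7000 − 2.326 × 6.3937) = −(-16.5717) = 16.5717%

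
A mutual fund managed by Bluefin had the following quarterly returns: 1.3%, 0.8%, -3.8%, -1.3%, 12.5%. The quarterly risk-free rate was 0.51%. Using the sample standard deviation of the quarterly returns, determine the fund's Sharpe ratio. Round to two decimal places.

r̄ = (1.3 + 0.8 − 3.8 − 1.3 + 12.5) / 5 = 9.50 / 5 = 1.9000%
Sample σ = √[Σ(r − r̄)² / 4] = √[156.6600 / 4] = √39.1650 = 6.2582%
Sharpe = (r̄ − rf) / σ = (1.9000 − 0.51) / 6.2582 = 1.3900 / 6.2582 = 0.2221

0.22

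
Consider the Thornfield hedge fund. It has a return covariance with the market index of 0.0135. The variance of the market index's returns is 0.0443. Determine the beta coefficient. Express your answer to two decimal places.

β = Cov(Rp, Rm) / Var(Rm) = 0.0135 / 0.0443 = 0.3047

0.30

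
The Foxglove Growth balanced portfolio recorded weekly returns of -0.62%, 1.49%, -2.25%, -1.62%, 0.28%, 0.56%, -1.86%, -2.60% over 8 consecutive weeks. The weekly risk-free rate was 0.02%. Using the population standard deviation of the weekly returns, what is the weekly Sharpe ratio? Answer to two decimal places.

Mean return r̄ = -6.620 / 8 = -0.8275%
Σ(r − r̄)² = 15.4250; population σ = √(15.4250/8) = 1.3886%
Sharpe = (r̄ − rf) / σ = (-0.8275 − 0.02) / 1.3886 = -0.8475 / 1.3886 = -0.6103

-0.61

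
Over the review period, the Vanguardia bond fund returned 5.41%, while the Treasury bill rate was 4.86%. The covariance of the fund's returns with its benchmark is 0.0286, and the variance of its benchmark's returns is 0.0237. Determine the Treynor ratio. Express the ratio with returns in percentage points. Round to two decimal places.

β = Cov / Var = 0.0286 / 0.0237 = 1.2068
Treynor = (Rp − Rf) / β = (5.41% − 4.86%) / 1.2068 = 0.55 / 1.2068 = 0.4558

0.46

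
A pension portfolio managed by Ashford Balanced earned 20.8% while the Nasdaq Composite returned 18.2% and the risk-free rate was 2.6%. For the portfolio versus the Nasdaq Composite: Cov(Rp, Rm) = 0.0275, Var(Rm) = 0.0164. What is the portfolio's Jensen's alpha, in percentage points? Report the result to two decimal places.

β = Cov / Var = 0.0275 / 0.0164 = 1.6768
E[R] = Rf + β(Rm − Rf) = 2.6% + 1.6768 × (18.2% − 2.6%) = 28.7581%
α = Rp − E[R] = 20.8% − 28.7581% = -7.9581

-7.96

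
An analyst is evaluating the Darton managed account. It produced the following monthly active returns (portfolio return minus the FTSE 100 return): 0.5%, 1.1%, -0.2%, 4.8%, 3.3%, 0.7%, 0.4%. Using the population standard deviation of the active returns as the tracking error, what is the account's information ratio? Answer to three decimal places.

Mean return r̄ = 10.60 / 7 = 1.5143%
Σ(r − r̄)² = (0.5 − 1.5143)² + (1.1 − 1.5143)² + … = 20.0286
population σ = √(20.0286 / 7) = √2.8612 = 1.6915%
IR = r̄ / tracking error = 1.5143 / 1.6915 = 0.8952

0.895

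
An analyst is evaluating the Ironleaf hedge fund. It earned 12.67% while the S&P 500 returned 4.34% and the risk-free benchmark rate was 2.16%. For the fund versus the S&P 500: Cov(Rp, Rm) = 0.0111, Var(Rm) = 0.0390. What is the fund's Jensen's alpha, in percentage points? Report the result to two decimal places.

β = Cov / Var = 0.0111 / 0.0390 = 0.2846
E[R] = Rf + β(Rm − Rf) = 2.16% + 0.2846 × (4.34% − 2.16%) = 2.7804%
α = Rp − E[R] = 12.67% − 2.7804% = 9.8896

9.89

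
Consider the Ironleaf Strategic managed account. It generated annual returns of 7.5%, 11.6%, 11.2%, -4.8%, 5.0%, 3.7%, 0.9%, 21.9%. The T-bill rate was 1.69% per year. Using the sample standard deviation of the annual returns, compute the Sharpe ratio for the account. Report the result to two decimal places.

μ = (7.5 + 11.6 + 11.2 − 4.8 + 5 + 3.7 + 0.9 + 21.9) / 8 = 57.00 / 8 = 7.1250%
Sample std dev = √[452.2750 / 7] = 8.0381%
Sharpe = (μ − rf) / σ = (7.1250 − 1.69) / 8.0381 = 5.4350 / 8.0381 = 0.6762

0.68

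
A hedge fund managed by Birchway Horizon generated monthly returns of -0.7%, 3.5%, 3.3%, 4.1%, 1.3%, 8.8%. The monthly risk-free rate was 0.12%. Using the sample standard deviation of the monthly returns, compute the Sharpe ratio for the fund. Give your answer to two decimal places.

1.02

r̄ = (-0.7 + 3.5 + 3.3 + 4.1 + 1.3 + 8.8) / 6 = 3.3833%
Sample std dev = √[50.8883 / 5] = 3.1902%
Sharpe = (r̄ − rf) / σ = (3.3833 − 0.12) / 3.1902 = 3.2633 / 3.1902 = 1.0229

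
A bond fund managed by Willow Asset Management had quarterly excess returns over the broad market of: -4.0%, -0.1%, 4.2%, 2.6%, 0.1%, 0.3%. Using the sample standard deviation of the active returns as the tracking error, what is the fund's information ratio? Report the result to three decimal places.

0.185

r̄ = (-4 − 0.1 + 4.2 + 2.6 + 0.1 + 0.3) / 6 = 3.10 / 6 = 0.5167%
Sample std dev = √[38.9083 / 5] = 2.7896%
IR = r̄ / tracking error = 0.5167 / 2.7896 = 0.1852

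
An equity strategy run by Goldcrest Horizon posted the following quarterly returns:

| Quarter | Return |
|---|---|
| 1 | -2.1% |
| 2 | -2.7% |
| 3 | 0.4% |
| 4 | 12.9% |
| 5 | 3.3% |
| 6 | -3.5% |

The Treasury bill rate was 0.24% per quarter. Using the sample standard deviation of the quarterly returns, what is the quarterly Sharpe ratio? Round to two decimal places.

0.19

Mean return r̄ = 8.30 / 6 = 1.3833%
Σ(r − r̄)² = (-2.1 − 1.3833)² + (-2.7 − 1.3833)² + (0.4 − 1.3833)² + … = 189.9283
σ = √[189.9283 / 5] = 6.1633%
Sharpe = (r̄ − rf) / σ = (1.3833 − 0.24) / 6.1633 = 1.1433 / 6.1633 = 0.1855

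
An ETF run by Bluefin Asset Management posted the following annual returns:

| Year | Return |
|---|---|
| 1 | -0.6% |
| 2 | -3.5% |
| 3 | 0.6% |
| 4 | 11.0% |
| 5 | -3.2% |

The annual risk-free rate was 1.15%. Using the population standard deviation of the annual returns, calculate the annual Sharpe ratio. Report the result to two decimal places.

-0.05

Mean return μ = 4.30 / 5 = 0.8600%
Σ(r − μ)² = 140.5120; population σ = √(140.5120/5) = 5.3012%
Sharpe = (μ − rf) / σ = (0.8600 − 1.15) / 5.3012 = -0.2900 / 5.3012 = -0.0547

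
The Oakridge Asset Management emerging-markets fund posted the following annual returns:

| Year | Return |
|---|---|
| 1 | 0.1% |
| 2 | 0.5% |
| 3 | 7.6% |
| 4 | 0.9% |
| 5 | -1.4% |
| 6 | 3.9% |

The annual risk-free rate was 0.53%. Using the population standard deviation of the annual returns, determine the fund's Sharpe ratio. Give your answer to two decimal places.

0.47

r̄ = (0.1 + 0.5 + 7.6 + 0.9 − 1.4 + 3.9) / 6 = 1.9333%
Σ(r − r̄)² = (0.1 − 1.9333)² + (0.5 − 1.9333)² + (7.6 − 1.9333)² + … = 53.5733
population σ = √(53.5733 / 6) = √8.9289 = 2.9881%
Sharpe = (r̄ − rf) / σ = (1.9333 − 0.53) / 2.9881 = 1.4033 / 2.9881 = 0.4696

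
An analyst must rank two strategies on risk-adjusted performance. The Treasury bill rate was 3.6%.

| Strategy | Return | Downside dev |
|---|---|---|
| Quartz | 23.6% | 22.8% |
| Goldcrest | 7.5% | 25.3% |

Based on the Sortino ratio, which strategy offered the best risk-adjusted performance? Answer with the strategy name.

Quartz: Sortino ratio = (23.6% − 3.6%) / 22.8% = 0.877
Goldcrest: Sortino ratio = (7.5% − 3.6%) / 25.3% = 0.154
Highest: Quartz (0.877).

Quartz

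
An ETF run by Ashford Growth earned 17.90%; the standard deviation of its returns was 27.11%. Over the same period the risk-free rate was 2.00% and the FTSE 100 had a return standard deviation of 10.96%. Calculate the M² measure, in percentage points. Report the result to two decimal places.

8.43

Sharpe = (Rp − Rf) / σp = (17.90% − 2.00%) / 27.11% = 0.5865
M² = Rf + Sharpe × σm = 2.00% + 0.5865 × 10.96% = 8.4280%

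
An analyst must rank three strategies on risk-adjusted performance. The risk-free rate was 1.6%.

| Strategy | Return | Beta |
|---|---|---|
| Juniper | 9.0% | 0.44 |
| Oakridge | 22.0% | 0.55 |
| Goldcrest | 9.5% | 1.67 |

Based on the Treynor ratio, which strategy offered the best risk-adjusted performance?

Juniper: Treynor = (9.0% − 1.6%) / 0.44 = 16.818
Oakridge: Treynor = (22.0% − 1.6%) / 0.55 = 37.091
Goldcrest: Treynor = (9.5% − 1.6%) / 1.67 = 4.731
Highest: Oakridge (37.091).

Oakridge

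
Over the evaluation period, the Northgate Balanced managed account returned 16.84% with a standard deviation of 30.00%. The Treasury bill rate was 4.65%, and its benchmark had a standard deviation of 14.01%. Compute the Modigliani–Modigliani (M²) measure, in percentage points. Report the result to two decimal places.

10.34

Sharpe = (Rp − Rf) / σp = (16.84% − 4.65%) / 30.00% = 0.4063
M² = Rf + Sharpe × σm = 4.65% + 0.4063 × 14.01% = 10.3423%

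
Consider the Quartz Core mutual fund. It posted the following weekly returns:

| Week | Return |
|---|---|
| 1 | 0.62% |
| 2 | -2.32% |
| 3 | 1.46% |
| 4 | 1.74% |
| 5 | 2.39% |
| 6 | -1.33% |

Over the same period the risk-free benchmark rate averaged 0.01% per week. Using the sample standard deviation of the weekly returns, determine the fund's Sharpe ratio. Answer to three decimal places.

r̄ = (0.62 − 2.32 + 1.46 + 1.74 + 2.39 − 1.33) / 6 = 2.560 / 6 = 0.4267%
Σ(r − r̄)² = (0.62 − 0.4267)² + (-2.32 − 0.4267)² + … = 17.3147
σ = √[17.3147 / 5] = 1.8609%
Sharpe = (r̄ − rf) / σ = (0.4267 − 0.01) / 1.8609 = 0.4167 / 1.8609 = 0.2239

0.224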